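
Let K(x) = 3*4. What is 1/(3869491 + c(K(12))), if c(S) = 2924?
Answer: 1/3872415 ≈ 2.5824e-7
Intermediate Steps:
K(x) = 12
1/(3869491 + c(K(12))) = 1/(3869491 + 2924) = 1/3872415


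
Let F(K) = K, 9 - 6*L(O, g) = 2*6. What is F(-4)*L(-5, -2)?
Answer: 2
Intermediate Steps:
L(O, g) = -½ (L(O, g) = 3/2 - 6/3 = 3/2 - ⅙*12 = 3/2 - 2 = -½)
F(-4)*L(-5, -2) = -4*(-½) = 2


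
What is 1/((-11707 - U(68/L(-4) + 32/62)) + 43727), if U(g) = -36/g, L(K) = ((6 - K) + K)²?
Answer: 671/21495464 ≈ 3.1216e-5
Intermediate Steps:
L(K) = 36 (L(K) = 6² = 36)
1/((-11707 - U(68/L(-4) + 32/62)) + 43727) = 1/((-11707 - (-36)/(68/36 + 32/62)) + 43727) = 1/((-11707 - (-36)/(68*(1/36) + 32*(1/62))) + 43727) = 1/((-11707 - (-36)/(17/9 + 16/31)) + 43727) = 1/((-11707 - (-36)/671/279) + 43727) = 1/((-11707 - (-36)*279/671) + 43727) = 1/((-11707 - 1*(-10044/671)) + 43727) = 1/((-11707 + 10044/671) + 43727) = 1/(-7845353/671 + 43727) = 1/(21495464/671) = 671/21495464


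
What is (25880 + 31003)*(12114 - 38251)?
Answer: -1486750971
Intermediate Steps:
(25880 + 31003)*(12114 - 38251) = 56883*(-26137) = -1486750971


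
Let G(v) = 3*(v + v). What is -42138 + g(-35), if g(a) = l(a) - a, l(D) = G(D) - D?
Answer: -42278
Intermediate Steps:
G(v) = 6*v (G(v) = 3*(2*v) = 6*v)
l(D) = 5*D (l(D) = 6*D - D = 5*D)
g(a) = 4*a (g(a) = 5*a - a = 4*a)
-42138 + g(-35) = -42138 + 4*(-35) = -42138 - 140 = -42278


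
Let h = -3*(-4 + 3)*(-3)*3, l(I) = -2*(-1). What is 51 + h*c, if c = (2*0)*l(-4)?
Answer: 51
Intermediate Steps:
l(I) = 2
c = 0 (c = (2*0)*2 = 0*2 = 0)
h = -27 (h = -(-3)*(-3)*3 = -3*3*3 = -9*3 = -27)
51 + h*c = 51 - 27*0 = 51 + 0 = 51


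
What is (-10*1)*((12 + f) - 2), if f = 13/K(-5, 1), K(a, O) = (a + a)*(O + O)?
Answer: -187/2 ≈ -93.500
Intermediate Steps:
K(a, O) = 4*O*a (K(a, O) = (2*a)*(2*O) = 4*O*a)
f = -13/20 (f = 13/((4*1*(-5))) = 13/(-20) = 13*(-1/20) = -13/20 ≈ -0.65000)
(-10*1)*((12 + f) - 2) = (-10*1)*((12 - 13/20) - 2) = -10*(227/20 - 2) = -10*187/20 = -187/2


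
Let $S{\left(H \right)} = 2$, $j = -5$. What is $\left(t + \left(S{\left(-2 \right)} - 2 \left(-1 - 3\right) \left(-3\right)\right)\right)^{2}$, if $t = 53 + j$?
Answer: $676$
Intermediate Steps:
$t = 48$ ($t = 53 - 5 = 48$)
$\left(t + \left(S{\left(-2 \right)} - 2 \left(-1 - 3\right) \left(-3\right)\right)\right)^{2} = \left(48 + \left(2 - 2 \left(-1 - 3\right) \left(-3\right)\right)\right)^{2} = \left(48 + \left(2 - 2 \left(\left(-4\right) \left(-3\right)\right)\right)\right)^{2} = \left(48 + \left(2 - 24\right)\right)^{2} = \left(48 - 22\right)^{2} = 26^{2} = 676$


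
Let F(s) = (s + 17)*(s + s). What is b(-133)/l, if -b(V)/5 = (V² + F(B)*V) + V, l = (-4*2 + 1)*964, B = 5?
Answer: -2090/241 ≈ -8.6722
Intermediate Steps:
F(s) = 2*s*(17 + s) (F(s) = (17 + s)*(2*s) = 2*s*(17 + s))
l = -6748 (l = (-8 + 1)*964 = -7*964 = -6748)
b(V) = -1105*V - 5*V² (b(V) = -5*((V² + (2*5*(17 + 5))*V) + V) = -5*((V² + (2*5*22)*V) + V) = -5*((V² + 220*V) + V) = -5*(V² + 221*V) = -1105*V - 5*V²)
b(-133)/l = -5*(-133)*(221 - 133)/(-6748) = -5*(-133)*88*(-1/6748) = 58520*(-1/6748) = -2090/241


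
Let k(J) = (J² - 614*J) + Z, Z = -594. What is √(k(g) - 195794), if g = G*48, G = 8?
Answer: 2*I*√71177 ≈ 533.58*I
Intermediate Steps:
g = 384 (g = 8*48 = 384)
k(J) = -594 + J² - 614*J (k(J) = (J² - 614*J) - 594 = -594 + J² - 614*J)
√(k(g) - 195794) = √((-594 + 384² - 614*384) - 195794) = √((-594 + 147456 - 235776) - 195794) = √(-88914 - 195794) = √(-284708) = 2*I*√71177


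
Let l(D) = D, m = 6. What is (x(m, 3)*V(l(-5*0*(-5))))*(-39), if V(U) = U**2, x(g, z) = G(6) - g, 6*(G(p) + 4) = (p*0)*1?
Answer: 0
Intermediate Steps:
G(p) = -4 (G(p) = -4 + ((p*0)*1)/6 = -4 + (0*1)/6 = -4 + (1/6)*0 = -4 + 0 = -4)
x(g, z) = -4 - g
(x(m, 3)*V(l(-5*0*(-5))))*(-39) = ((-4 - 1*6)*(-5*0*(-5))**2)*(-39) = ((-4 - 6)*(0*(-5))**2)*(-39) = -10*0**2*(-39) = -10*0*(-39) = 0*(-39) = 0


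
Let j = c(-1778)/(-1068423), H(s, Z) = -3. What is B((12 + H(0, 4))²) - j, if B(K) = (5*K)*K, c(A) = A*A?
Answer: 35052777799/1068423 ≈ 32808.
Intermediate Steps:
c(A) = A²
B(K) = 5*K²
j = -3161284/1068423 (j = (-1778)²/(-1068423) = 3161284*(-1/1068423) = -3161284/1068423 ≈ -2.9588)
B((12 + H(0, 4))²) - j = 5*((12 - 3)²)² - 1*(-3161284/1068423) = 5*(9²)² + 3161284/1068423 = 5*81² + 3161284/1068423 = 5*6561 + 3161284/1068423 = 32805 + 3161284/1068423 = 35052777799/1068423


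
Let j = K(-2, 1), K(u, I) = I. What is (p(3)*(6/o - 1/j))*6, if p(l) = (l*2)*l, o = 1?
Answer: 540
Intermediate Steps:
j = 1
p(l) = 2*l² (p(l) = (2*l)*l = 2*l²)
(p(3)*(6/o - 1/j))*6 = ((2*3²)*(6/1 - 1/1))*6 = ((2*9)*(6*1 - 1*1))*6 = (18*(6 - 1))*6 = (18*5)*6 = 90*6 = 540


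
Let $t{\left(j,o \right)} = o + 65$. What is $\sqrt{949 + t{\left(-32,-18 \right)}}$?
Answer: $2 \sqrt{249} \approx 31.559$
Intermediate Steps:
$t{\left(j,o \right)} = 65 + o$
$\sqrt{949 + t{\left(-32,-18 \right)}} = \sqrt{949 + \left(65 - 18\right)} = \sqrt{949 + 47} = \sqrt{996} = 2 \sqrt{249}$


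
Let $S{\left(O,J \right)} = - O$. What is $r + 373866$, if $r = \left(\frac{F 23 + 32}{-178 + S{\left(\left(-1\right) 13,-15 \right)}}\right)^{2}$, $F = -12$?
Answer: $\frac{10178561386}{27225} \approx 3.7387 \cdot 10^{5}$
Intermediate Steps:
$r = \frac{59536}{27225}$ ($r = \left(\frac{\left(-12\right) 23 + 32}{-178 - \left(-1\right) 13}\right)^{2} = \left(\frac{-276 + 32}{-178 - -13}\right)^{2} = \left(- \frac{244}{-178 + 13}\right)^{2} = \left(- \frac{244}{-165}\right)^{2} = \left(\left(-244\right) \left(- \frac{1}{165}\right)\right)^{2} = \left(\frac{244}{165}\right)^{2} = \frac{59536}{27225} \approx 2.1868$)
$r + 373866 = \frac{59536}{27225} + 373866 = \frac{10178561386}{27225}$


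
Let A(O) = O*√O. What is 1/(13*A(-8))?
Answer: I*√2/416 ≈ 0.0033996*I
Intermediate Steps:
A(O) = O^(3/2)
1/(13*A(-8)) = 1/(13*(-8)^(3/2)) = 1/(13*(-16*I*√2)) = 1/(-208*I*√2) = I*√2/416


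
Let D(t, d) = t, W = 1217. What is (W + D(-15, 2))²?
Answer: 1444804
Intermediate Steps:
(W + D(-15, 2))² = (1217 - 15)² = 1202² = 1444804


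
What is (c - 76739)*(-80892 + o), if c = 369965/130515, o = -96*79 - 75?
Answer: 59123853408108/8701 ≈ 6.7951e+9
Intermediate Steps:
o = -7659 (o = -7584 - 75 = -7659)
c = 73993/26103 (c = 369965*(1/130515) = 73993/26103 ≈ 2.8347)
(c - 76739)*(-80892 + o) = (73993/26103 - 76739)*(-80892 - 7659) = -2003044124/26103*(-88551) = 59123853408108/8701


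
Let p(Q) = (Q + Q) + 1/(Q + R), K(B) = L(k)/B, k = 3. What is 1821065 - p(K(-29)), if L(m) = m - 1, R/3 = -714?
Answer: 3280612425521/1801480 ≈ 1.8211e+6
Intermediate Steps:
R = -2142 (R = 3*(-714) = -2142)
L(m) = -1 + m
K(B) = 2/B (K(B) = (-1 + 3)/B = 2/B)
p(Q) = 1/(-2142 + Q) + 2*Q (p(Q) = (Q + Q) + 1/(Q - 2142) = 2*Q + 1/(-2142 + Q) = 1/(-2142 + Q) + 2*Q)
1821065 - p(K(-29)) = 1821065 - (1 - 8568/(-29) + 2*(2/(-29))**2)/(-2142 + 2/(-29)) = 1821065 - (1 - 8568*(-1)/29 + 2*(2*(-1/29))**2)/(-2142 + 2*(-1/29)) = 1821065 - (1 - 4284*(-2/29) + 2*(-2/29)**2)/(-2142 - 2/29) = 1821065 - (1 + 8568/29 + 2*(4/841))/(-62120/29) = 1821065 - (-29)*(1 + 8568/29 + 8/841)/62120 = 1821065 - (-29)*249321/(62120*841) = 1821065 - 1*(-249321/1801480) = 1821065 + 249321/1801480 = 3280612425521/1801480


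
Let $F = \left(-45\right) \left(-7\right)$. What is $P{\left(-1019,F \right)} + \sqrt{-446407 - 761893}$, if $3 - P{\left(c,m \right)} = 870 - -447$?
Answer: $-1314 + 10 i \sqrt{12083} \approx -1314.0 + 1099.2 i$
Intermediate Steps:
$F = 315$
$P{\left(c,m \right)} = -1314$ ($P{\left(c,m \right)} = 3 - \left(870 - -447\right) = 3 - \left(870 + 447\right) = 3 - 1317 = -1314$)
$P{\left(-1019,F \right)} + \sqrt{-446407 - 761893} = -1314 + \sqrt{-446407 - 761893} = -1314 + \sqrt{-1208300} = -1314 + 10 i \sqrt{12083}$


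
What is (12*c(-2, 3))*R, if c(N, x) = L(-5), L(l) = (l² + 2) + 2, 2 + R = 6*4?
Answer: 7656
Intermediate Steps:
R = 22 (R = -2 + 6*4 = -2 + 24 = 22)
L(l) = 4 + l² (L(l) = (2 + l²) + 2 = 4 + l²)
c(N, x) = 29 (c(N, x) = 4 + (-5)² = 4 + 25 = 29)
(12*c(-2, 3))*R = (12*29)*22 = 348*22 = 7656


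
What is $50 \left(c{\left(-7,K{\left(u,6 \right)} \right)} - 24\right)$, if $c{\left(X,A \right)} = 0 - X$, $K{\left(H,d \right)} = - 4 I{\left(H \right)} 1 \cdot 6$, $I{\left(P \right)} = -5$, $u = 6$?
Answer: $-850$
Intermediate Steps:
$K{\left(H,d \right)} = 120$ ($K{\left(H,d \right)} = - 4 \left(\left(-5\right) 1\right) 6 = \left(-4\right) \left(-5\right) 6 = 20 \cdot 6 = 120$)
$c{\left(X,A \right)} = - X$
$50 \left(c{\left(-7,K{\left(u,6 \right)} \right)} - 24\right) = 50 \left(\left(-1\right) \left(-7\right) - 24\right) = 50 \left(7 - 24\right) = 50 \left(-17\right) = -850$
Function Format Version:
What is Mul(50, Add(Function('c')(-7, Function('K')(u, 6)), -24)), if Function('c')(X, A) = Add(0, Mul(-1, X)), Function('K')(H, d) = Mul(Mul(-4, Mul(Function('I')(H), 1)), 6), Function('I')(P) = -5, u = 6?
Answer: -850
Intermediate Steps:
Function('K')(H, d) = 120 (Function('K')(H, d) = Mul(Mul(-4, Mul(-5, 1)), 6) = Mul(Mul(-4, -5), 6) = Mul(20, 6) = 120)
Function('c')(X, A) = Mul(-1, X)
Mul(50, Add(Function('c')(-7, Function('K')(u, 6)), -24)) = Mul(50, Add(Mul(-1, -7), -24)) = Mul(50, Add(7, -24)) = Mul(50, -17) = -850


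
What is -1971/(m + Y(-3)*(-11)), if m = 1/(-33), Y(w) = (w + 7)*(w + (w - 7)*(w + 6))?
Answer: -65043/47915 ≈ -1.3575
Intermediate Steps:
Y(w) = (7 + w)*(w + (-7 + w)*(6 + w))
m = -1/33 ≈ -0.030303
-1971/(m + Y(-3)*(-11)) = -1971/(-1/33 + (-294 + (-3)**3 - 42*(-3) + 7*(-3)**2)*(-11)) = -1971/(-1/33 + (-294 - 27 + 126 + 7*9)*(-11)) = -1971/(-1/33 + (-294 - 27 + 126 + 63)*(-11)) = -1971/(-1/33 - 132*(-11)) = -1971/(-1/33 + 1452) = -1971/47915/33 = -1971*33/47915 = -65043/47915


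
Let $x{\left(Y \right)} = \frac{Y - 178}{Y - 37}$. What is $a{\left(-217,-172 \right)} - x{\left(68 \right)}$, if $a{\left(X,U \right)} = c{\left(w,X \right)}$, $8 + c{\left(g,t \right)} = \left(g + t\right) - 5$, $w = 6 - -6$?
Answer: $- \frac{6648}{31} \approx -214.45$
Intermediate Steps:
$w = 12$ ($w = 6 + 6 = 12$)
$c{\left(g,t \right)} = -13 + g + t$ ($c{\left(g,t \right)} = -8 - \left(5 - g - t\right) = -8 + \left(-5 + g + t\right) = -13 + g + t$)
$a{\left(X,U \right)} = -1 + X$ ($a{\left(X,U \right)} = -13 + 12 + X = -1 + X$)
$x{\left(Y \right)} = \frac{-178 + Y}{-37 + Y}$
$a{\left(-217,-172 \right)} - x{\left(68 \right)} = \left(-1 - 217\right) - \frac{-178 + 68}{-37 + 68} = -218 - \frac{1}{31} \left(-110\right) = -218 - - \frac{110}{31} = -218 + \frac{110}{31} = - \frac{6648}{31}$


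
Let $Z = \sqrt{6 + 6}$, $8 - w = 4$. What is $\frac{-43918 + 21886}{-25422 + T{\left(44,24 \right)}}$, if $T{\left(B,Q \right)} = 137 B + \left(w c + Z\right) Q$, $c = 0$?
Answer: $\frac{106822152}{94030081} + \frac{264384 \sqrt{3}}{94030081} \approx 1.1409$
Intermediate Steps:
$w = 4$ ($w = 8 - 4 = 4$)
$Z = 2 \sqrt{3}$ ($Z = \sqrt{12} = 2 \sqrt{3} \approx 3.4641$)
$T{\left(B,Q \right)} = 137 B + 2 Q \sqrt{3}$ ($T{\left(B,Q \right)} = 137 B + \left(4 \cdot 0 + 2 \sqrt{3}\right) Q = 137 B + \left(0 + 2 \sqrt{3}\right) Q = 137 B + 2 \sqrt{3} Q = 137 B + 2 Q \sqrt{3}$)
$\frac{-43918 + 21886}{-25422 + T{\left(44,24 \right)}} = \frac{-43918 + 21886}{-25422 + \left(137 \cdot 44 + 2 \cdot 24 \sqrt{3}\right)} = - \frac{22032}{-25422 + \left(6028 + 48 \sqrt{3}\right)} = - \frac{22032}{-19394 + 48 \sqrt{3}}$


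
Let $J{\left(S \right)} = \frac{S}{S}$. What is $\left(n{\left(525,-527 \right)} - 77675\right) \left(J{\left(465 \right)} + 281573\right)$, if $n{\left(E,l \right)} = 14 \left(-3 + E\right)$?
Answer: $-19813517658$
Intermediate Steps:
$J{\left(S \right)} = 1$
$n{\left(E,l \right)} = -42 + 14 E$
$\left(n{\left(525,-527 \right)} - 77675\right) \left(J{\left(465 \right)} + 281573\right) = \left(\left(-42 + 14 \cdot 525\right) - 77675\right) \left(1 + 281573\right) = \left(\left(-42 + 7350\right) - 77675\right) 281574 = \left(7308 - 77675\right) 281574 = \left(-70367\right) 281574 = -19813517658$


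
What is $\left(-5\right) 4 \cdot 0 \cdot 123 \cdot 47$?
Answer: $0$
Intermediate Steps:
$\left(-5\right) 4 \cdot 0 \cdot 123 \cdot 47 = \left(-20\right) 0 \cdot 123 \cdot 47 = 0 \cdot 123 \cdot 47 = 0 \cdot 47 = 0$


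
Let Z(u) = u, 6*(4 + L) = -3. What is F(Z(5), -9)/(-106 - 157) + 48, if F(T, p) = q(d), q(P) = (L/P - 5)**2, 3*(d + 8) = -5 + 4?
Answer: 31510271/657500 ≈ 47.924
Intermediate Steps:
L = -9/2 (L = -4 + (1/6)*(-3) = -4 - 1/2 = -9/2 ≈ -4.5000)
d = -25/3 (d = -8 + (-5 + 4)/3 = -8 + (1/3)*(-1) = -8 - 1/3 = -25/3 ≈ -8.3333)
q(P) = (-5 - 9/(2*P))**2 (q(P) = (-9/(2*P) - 5)**2 = (-5 - 9/(2*P))**2)
F(T, p) = 49729/2500 (F(T, p) = (9 + 10*(-25/3))**2/(4*(-25/3)**2) = (1/4)*(9/625)*(9 - 250/3)**2 = (1/4)*(9/625)*(-223/3)**2 = (1/4)*(9/625)*(49729/9) = 49729/2500)
F(Z(5), -9)/(-106 - 157) + 48 = (49729/2500)/(-106 - 157) + 48 = (49729/2500)/(-263) + 48 = -1/263*49729/2500 + 48 = -49729/657500 + 48 = 31510271/657500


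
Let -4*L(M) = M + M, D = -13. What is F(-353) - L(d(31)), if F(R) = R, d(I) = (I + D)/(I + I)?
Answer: -21877/62 ≈ -352.85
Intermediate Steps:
d(I) = (-13 + I)/(2*I) (d(I) = (I - 13)/(I + I) = (-13 + I)/((2*I)) = (-13 + I)*(1/(2*I)) = (-13 + I)/(2*I))
L(M) = -M/2 (L(M) = -(M + M)/4 = -M/2)
F(-353) - L(d(31)) = -353 - (-1)*(½)*(-13 + 31)/31/2 = -353 - (-1)*(½)*(1/31)*18/2 = -353 - (-1)*9/(2*31) = -353 - 1*(-9/62) = -353 + 9/62 = -21877/62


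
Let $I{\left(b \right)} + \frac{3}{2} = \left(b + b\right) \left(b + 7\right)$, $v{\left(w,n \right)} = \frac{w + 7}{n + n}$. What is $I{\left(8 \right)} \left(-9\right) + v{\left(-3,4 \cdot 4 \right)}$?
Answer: $- \frac{17171}{8} \approx -2146.4$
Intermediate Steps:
$v{\left(w,n \right)} = \frac{7 + w}{2 n}$
$I{\left(b \right)} = - \frac{3}{2} + 2 b \left(7 + b\right)$ ($I{\left(b \right)} = - \frac{3}{2} + \left(b + b\right) \left(b + 7\right) = - \frac{3}{2} + 2 b \left(7 + b\right)$)
$I{\left(8 \right)} \left(-9\right) + v{\left(-3,4 \cdot 4 \right)} = \left(- \frac{3}{2} + 2 \cdot 8^{2} + 14 \cdot 8\right) \left(-9\right) + \frac{7 - 3}{2 \cdot 4 \cdot 4} = \left(- \frac{3}{2} + 2 \cdot 64 + 112\right) \left(-9\right) + \frac{1}{2} \cdot \frac{1}{16} \cdot 4 = \left(- \frac{3}{2} + 128 + 112\right) \left(-9\right) + \frac{1}{2} \cdot \frac{1}{16} \cdot 4 = \frac{477}{2} \left(-9\right) + \frac{1}{8} = - \frac{4293}{2} + \frac{1}{8} = - \frac{17171}{8}$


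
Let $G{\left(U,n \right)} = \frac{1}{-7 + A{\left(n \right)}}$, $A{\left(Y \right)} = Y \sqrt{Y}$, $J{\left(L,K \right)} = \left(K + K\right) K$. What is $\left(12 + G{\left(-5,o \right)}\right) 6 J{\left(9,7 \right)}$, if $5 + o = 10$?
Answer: $\frac{135093}{19} + \frac{735 \sqrt{5}}{19} \approx 7196.7$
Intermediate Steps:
$o = 5$ ($o = -5 + 10 = 5$)
$J{\left(L,K \right)} = 2 K^{2}$ ($J{\left(L,K \right)} = 2 K K = 2 K^{2}$)
$A{\left(Y \right)} = Y^{\frac{3}{2}}$
$G{\left(U,n \right)} = \frac{1}{-7 + n^{\frac{3}{2}}}$
$\left(12 + G{\left(-5,o \right)}\right) 6 J{\left(9,7 \right)} = \left(12 + \frac{1}{-7 + 5^{\frac{3}{2}}}\right) 6 \cdot 2 \cdot 7^{2} = \left(12 + \frac{1}{-7 + 5 \sqrt{5}}\right) 6 \cdot 2 \cdot 49 = \left(12 + \frac{1}{-7 + 5 \sqrt{5}}\right) 6 \cdot 98 = \left(12 + \frac{1}{-7 + 5 \sqrt{5}}\right) 588 = 7056 + \frac{588}{-7 + 5 \sqrt{5}}$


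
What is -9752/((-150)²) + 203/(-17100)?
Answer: -190363/427500 ≈ -0.44529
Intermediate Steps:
-9752/((-150)²) + 203/(-17100) = -9752/22500 + 203*(-1/17100) = -9752*1/22500 - 203/17100 = -2438/5625 - 203/17100 = -190363/427500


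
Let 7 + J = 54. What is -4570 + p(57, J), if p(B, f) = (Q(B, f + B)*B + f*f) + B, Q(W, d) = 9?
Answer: -1791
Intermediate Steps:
J = 47 (J = -7 + 54 = 47)
p(B, f) = f**2 + 10*B (p(B, f) = (9*B + f*f) + B = (9*B + f**2) + B = (f**2 + 9*B) + B = f**2 + 10*B)
-4570 + p(57, J) = -4570 + (47**2 + 10*57) = -4570 + (2209 + 570) = -4570 + 2779 = -1791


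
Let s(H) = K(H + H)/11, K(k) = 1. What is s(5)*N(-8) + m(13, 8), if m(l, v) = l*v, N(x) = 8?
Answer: 1152/11 ≈ 104.73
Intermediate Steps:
s(H) = 1/11
s(5)*N(-8) + m(13, 8) = (1/11)*8 + 13*8 = 8/11 + 104 = 1152/11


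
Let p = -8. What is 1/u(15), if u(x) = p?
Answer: -⅛ ≈ -0.12500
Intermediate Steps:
u(x) = -8
1/u(15) = 1/(-8) = -⅛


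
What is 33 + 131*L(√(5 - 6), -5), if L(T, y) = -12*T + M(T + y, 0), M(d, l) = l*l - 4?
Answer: -491 - 1572*I ≈ -491.0 - 1572.0*I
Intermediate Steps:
M(d, l) = -4 + l² (M(d, l) = l² - 4 = -4 + l²)
L(T, y) = -4 - 12*T (L(T, y) = -12*T + (-4 + 0²) = -12*T + (-4 + 0) = -12*T - 4 = -4 - 12*T)
33 + 131*L(√(5 - 6), -5) = 33 + 131*(-4 - 12*√(5 - 6)) = 33 + 131*(-4 - 12*I) = 33 + (-524 - 1572*I) = -491 - 1572*I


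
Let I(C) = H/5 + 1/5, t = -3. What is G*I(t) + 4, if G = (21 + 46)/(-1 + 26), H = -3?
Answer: 366/125 ≈ 2.9280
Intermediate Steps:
I(C) = -⅖ (I(C) = -3/5 + 1/5 = -3*⅕ + 1*(⅕) = -⅗ + ⅕ = -⅖)
G = 67/25 ≈ 2.6800
G*I(t) + 4 = (67/25)*(-⅖) + 4 = -134/125 + 4 = 366/125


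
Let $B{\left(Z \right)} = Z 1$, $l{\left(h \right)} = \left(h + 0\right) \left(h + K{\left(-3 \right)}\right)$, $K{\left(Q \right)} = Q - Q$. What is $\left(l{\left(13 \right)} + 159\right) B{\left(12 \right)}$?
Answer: $3936$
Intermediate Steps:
$K{\left(Q \right)} = 0$
$l{\left(h \right)} = h^{2}$ ($l{\left(h \right)} = \left(h + 0\right) \left(h + 0\right) = h h = h^{2}$)
$B{\left(Z \right)} = Z$
$\left(l{\left(13 \right)} + 159\right) B{\left(12 \right)} = \left(13^{2} + 159\right) 12 = \left(169 + 159\right) 12 = 328 \cdot 12 = 3936$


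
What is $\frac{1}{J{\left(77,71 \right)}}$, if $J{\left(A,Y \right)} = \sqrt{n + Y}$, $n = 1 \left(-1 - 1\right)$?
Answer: $\frac{\sqrt{69}}{69} \approx 0.12039$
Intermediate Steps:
$n = -2$ ($n = 1 \left(-2\right) = -2$)
$J{\left(A,Y \right)} = \sqrt{-2 + Y}$
$\frac{1}{J{\left(77,71 \right)}} = \frac{1}{\sqrt{-2 + 71}} = \frac{1}{\sqrt{69}} = \frac{\sqrt{69}}{69}$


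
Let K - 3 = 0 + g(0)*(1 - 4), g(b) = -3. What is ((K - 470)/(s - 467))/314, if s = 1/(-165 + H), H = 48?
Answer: 26793/8578480 ≈ 0.0031233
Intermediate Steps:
s = -1/117 (s = 1/(-165 + 48) = 1/(-117) = -1/117 ≈ -0.0085470)
K = 12 (K = 3 + (0 - 3*(1 - 4)) = 3 + (0 - 3*(-3)) = 3 + (0 + 9) = 3 + 9 = 12)
((K - 470)/(s - 467))/314 = ((12 - 470)/(-1/117 - 467))/314 = -458/(-54640/117)*(1/314) = -458*(-117/54640)*(1/314) = (26793/27320)*(1/314) = 26793/8578480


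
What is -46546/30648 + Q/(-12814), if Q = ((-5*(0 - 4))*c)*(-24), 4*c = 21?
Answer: -129801871/98180868 ≈ -1.3221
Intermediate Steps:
c = 21/4 (c = (¼)*21 = 21/4 ≈ 5.2500)
Q = -2520 (Q = (-5*(0 - 4)*(21/4))*(-24) = (-5*(-4)*(21/4))*(-24) = (20*(21/4))*(-24) = 105*(-24) = -2520)
-46546/30648 + Q/(-12814) = -46546/30648 - 2520/(-12814) = -46546*1/30648 - 2520*(-1/12814) = -23273/15324 + 1260/6407 = -129801871/98180868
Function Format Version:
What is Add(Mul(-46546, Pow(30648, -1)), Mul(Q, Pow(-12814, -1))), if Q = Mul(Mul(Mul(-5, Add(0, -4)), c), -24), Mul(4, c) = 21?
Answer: Rational(-129801871, 98180868) ≈ -1.3221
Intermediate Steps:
c = Rational(21, 4) (c = Mul(Rational(1, 4), 21) = Rational(21, 4) ≈ 5.2500)
Q = -2520 (Q = Mul(Mul(Mul(-5, Add(0, -4)), Rational(21, 4)), -24) = Mul(Mul(Mul(-5, -4), Rational(21, 4)), -24) = Mul(Mul(20, Rational(21, 4)), -24) = Mul(105, -24) = -2520)
Add(Mul(-46546, Pow(30648, -1)), Mul(Q, Pow(-12814, -1))) = Add(Mul(-46546, Pow(30648, -1)), Mul(-2520, Pow(-12814, -1))) = Add(Mul(-46546, Rational(1, 30648)), Mul(-2520, Rational(-1, 12814))) = Add(Rational(-23273, 15324), Rational(1260, 6407)) = Rational(-129801871, 98180868)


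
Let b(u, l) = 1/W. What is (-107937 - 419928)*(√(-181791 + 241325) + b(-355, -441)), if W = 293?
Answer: -527865/293 - 8973705*√206 ≈ -1.2880e+8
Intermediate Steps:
b(u, l) = 1/293
(-107937 - 419928)*(√(-181791 + 241325) + b(-355, -441)) = (-107937 - 419928)*(√(-181791 + 241325) + 1/293) = -527865*(√59534 + 1/293) = -527865*(17*√206 + 1/293) = -527865*(1/293 + 17*√206) = -527865/293 - 8973705*√206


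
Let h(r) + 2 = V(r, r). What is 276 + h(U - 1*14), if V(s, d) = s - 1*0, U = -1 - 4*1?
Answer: 255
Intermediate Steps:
U = -5 (U = -1 - 4 = -5)
V(s, d) = s (V(s, d) = s + 0 = s)
h(r) = -2 + r
276 + h(U - 1*14) = 276 + (-2 + (-5 - 1*14)) = 276 + (-2 + (-5 - 14)) = 276 + (-2 - 19) = 276 - 21 = 255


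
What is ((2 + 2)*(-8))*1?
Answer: -32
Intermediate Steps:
((2 + 2)*(-8))*1 = (4*(-8))*1 = -32*1 = -32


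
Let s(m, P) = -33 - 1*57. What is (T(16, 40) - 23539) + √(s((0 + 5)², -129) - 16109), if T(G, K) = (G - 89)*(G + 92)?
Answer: -31423 + I*√16199 ≈ -31423.0 + 127.28*I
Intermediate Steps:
s(m, P) = -90 (s(m, P) = -33 - 57 = -90)
T(G, K) = (-89 + G)*(92 + G)
(T(16, 40) - 23539) + √(s((0 + 5)², -129) - 16109) = ((-8188 + 16² + 3*16) - 23539) + √(-90 - 16109) = ((-8188 + 256 + 48) - 23539) + √(-16199) = (-7884 - 23539) + I*√16199 = -31423 + I*√16199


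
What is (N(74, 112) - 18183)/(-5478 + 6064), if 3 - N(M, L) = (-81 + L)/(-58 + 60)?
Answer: -36391/1172 ≈ -31.050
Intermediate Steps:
N(M, L) = 87/2 - L/2 (N(M, L) = 3 - (-81 + L)/(-58 + 60) = 3 - (-81 + L)/2 = 3 - (-81/2 + L/2) = 3 + (81/2 - L/2) = 87/2 - L/2)
(N(74, 112) - 18183)/(-5478 + 6064) = ((87/2 - ½*112) - 18183)/(-5478 + 6064) = ((87/2 - 56) - 18183)/586 = (-25/2 - 18183)*(1/586) = -36391/2*1/586 = -36391/1172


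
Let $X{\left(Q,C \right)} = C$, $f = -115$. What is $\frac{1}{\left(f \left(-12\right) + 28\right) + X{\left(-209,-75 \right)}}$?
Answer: $\frac{1}{1333} \approx 0.00075019$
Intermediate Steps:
$\frac{1}{\left(f \left(-12\right) + 28\right) + X{\left(-209,-75 \right)}} = \frac{1}{\left(\left(-115\right) \left(-12\right) + 28\right) - 75} = \frac{1}{\left(1380 + 28\right) - 75} = \frac{1}{1408 - 75} = \frac{1}{1333}$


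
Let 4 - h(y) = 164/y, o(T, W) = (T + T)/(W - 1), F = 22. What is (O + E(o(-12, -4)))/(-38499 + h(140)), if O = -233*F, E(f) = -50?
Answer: 90580/673683 ≈ 0.13445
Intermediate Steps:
o(T, W) = 2*T/(-1 + W) (o(T, W) = (2*T)/(-1 + W) = 2*T/(-1 + W))
h(y) = 4 - 164/y
O = -5126 (O = -233*22 = -5126)
(O + E(o(-12, -4)))/(-38499 + h(140)) = (-5126 - 50)/(-38499 + (4 - 164/140)) = -5176/(-38499 + (4 - 164*1/140)) = -5176/(-38499 + (4 - 41/35)) = -5176/(-38499 + 99/35) = -5176/(-1347366/35) = -5176*(-35/1347366) = 90580/673683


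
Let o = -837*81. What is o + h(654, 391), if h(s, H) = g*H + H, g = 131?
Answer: -16185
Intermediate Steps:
o = -67797
h(s, H) = 132*H (h(s, H) = 131*H + H = 132*H)
o + h(654, 391) = -67797 + 132*391 = -67797 + 51612 = -16185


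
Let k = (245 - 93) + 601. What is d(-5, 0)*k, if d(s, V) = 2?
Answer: 1506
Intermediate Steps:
k = 753 (k = 152 + 601 = 753)
d(-5, 0)*k = 2*753 = 1506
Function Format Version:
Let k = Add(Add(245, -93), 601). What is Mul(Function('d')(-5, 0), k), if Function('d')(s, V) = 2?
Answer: 1506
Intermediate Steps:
k = 753 (k = Add(152, 601) = 753)
Mul(Function('d')(-5, 0), k) = Mul(2, 753) = 1506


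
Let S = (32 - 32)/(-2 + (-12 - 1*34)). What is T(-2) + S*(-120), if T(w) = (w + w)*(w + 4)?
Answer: -8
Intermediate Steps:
T(w) = 2*w*(4 + w) (T(w) = (2*w)*(4 + w) = 2*w*(4 + w))
S = 0 (S = 0/(-2 + (-12 - 34)) = 0/(-2 - 46) = 0/(-48) = 0*(-1/48) = 0)
T(-2) + S*(-120) = 2*(-2)*(4 - 2) + 0*(-120) = 2*(-2)*2 + 0 = -8 + 0 = -8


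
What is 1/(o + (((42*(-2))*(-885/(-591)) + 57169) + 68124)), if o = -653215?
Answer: -197/104025414 ≈ -1.8938e-6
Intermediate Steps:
1/(o + (((42*(-2))*(-885/(-591)) + 57169) + 68124)) = 1/(-653215 + (((42*(-2))*(-885/(-591)) + 57169) + 68124)) = 1/(-653215 + ((-(-74340)*(-1)/591 + 57169) + 68124)) = 1/(-653215 + ((-84*295/197 + 57169) + 68124)) = 1/(-653215 + ((-24780/197 + 57169) + 68124)) = 1/(-653215 + (11237513/197 + 68124)) = 1/(-653215 + 24657941/197) = 1/(-104025414/197) = -197/104025414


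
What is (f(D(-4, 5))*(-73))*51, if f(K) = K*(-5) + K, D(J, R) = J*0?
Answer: 0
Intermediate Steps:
D(J, R) = 0
f(K) = -4*K (f(K) = -5*K + K = -4*K)
(f(D(-4, 5))*(-73))*51 = (-4*0*(-73))*51 = (0*(-73))*51 = 0*51 = 0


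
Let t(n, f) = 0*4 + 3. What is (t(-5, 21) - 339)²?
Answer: 112896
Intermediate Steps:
t(n, f) = 3 (t(n, f) = 0 + 3 = 3)
(t(-5, 21) - 339)² = (3 - 339)² = (-336)² = 112896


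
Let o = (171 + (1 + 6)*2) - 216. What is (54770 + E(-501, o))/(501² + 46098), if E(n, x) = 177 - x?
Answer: 1666/9003 ≈ 0.18505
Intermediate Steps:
o = -31 (o = (171 + 7*2) - 216 = (171 + 14) - 216 = 185 - 216 = -31)
(54770 + E(-501, o))/(501² + 46098) = (54770 + (177 - 1*(-31)))/(501² + 46098) = (54770 + (177 + 31))/(251001 + 46098) = (54770 + 208)/297099 = 54978*(1/297099) = 1666/9003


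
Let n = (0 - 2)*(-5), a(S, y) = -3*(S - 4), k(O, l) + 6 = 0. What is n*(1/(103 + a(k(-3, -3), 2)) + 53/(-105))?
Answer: -1984/399 ≈ -4.9724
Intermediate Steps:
k(O, l) = -6 (k(O, l) = -6 + 0 = -6)
a(S, y) = 12 - 3*S (a(S, y) = -3*(-4 + S) = 12 - 3*S)
n = 10 (n = -2*(-5) = 10)
n*(1/(103 + a(k(-3, -3), 2)) + 53/(-105)) = 10*(1/(103 + (12 - 3*(-6))) + 53/(-105)) = 10*(1/(103 + (12 + 18)) + 53*(-1/105)) = 10*(1/(103 + 30) - 53/105) = 10*(1/133 - 53/105) = 10*(-992/1995) = -1984/399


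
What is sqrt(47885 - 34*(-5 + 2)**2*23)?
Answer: sqrt(40847) ≈ 202.11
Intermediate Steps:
sqrt(47885 - 34*(-5 + 2)**2*23) = sqrt(47885 - 34*(-3)**2*23) = sqrt(47885 - 34*9*23) = sqrt(47885 - 306*23) = sqrt(47885 - 7038) = sqrt(40847)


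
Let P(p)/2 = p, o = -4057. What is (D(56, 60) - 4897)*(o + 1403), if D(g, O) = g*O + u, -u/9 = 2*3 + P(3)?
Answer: 4365830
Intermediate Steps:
P(p) = 2*p
u = -108 (u = -9*(2*3 + 2*3) = -9*(6 + 6) = -9*12 = -108)
D(g, O) = -108 + O*g (D(g, O) = g*O - 108 = O*g - 108 = -108 + O*g)
(D(56, 60) - 4897)*(o + 1403) = ((-108 + 60*56) - 4897)*(-4057 + 1403) = ((-108 + 3360) - 4897)*(-2654) = (3252 - 4897)*(-2654) = -1645*(-2654) = 4365830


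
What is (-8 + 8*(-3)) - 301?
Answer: -333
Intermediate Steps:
(-8 + 8*(-3)) - 301 = (-8 - 24) - 301 = -32 - 301 = -333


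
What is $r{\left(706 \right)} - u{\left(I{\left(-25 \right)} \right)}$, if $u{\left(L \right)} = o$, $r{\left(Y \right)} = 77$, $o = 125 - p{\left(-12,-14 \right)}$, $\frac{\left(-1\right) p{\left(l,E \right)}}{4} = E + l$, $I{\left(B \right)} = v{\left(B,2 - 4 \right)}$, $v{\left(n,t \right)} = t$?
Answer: $56$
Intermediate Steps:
$I{\left(B \right)} = -2$ ($I{\left(B \right)} = 2 - 4 = -2$)
$p{\left(l,E \right)} = - 4 E - 4 l$ ($p{\left(l,E \right)} = - 4 \left(E + l\right) = - 4 E - 4 l$)
$o = 21$ ($o = 125 - \left(\left(-4\right) \left(-14\right) - -48\right) = 125 - \left(56 + 48\right) = 125 - 104 = 21$)
$u{\left(L \right)} = 21$
$r{\left(706 \right)} - u{\left(I{\left(-25 \right)} \right)} = 77 - 21 = 56$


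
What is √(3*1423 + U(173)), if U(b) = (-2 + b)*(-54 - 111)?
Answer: I*√23946 ≈ 154.74*I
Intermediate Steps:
U(b) = 330 - 165*b (U(b) = (-2 + b)*(-165) = 330 - 165*b)
√(3*1423 + U(173)) = √(3*1423 + (330 - 165*173)) = √(4269 + (330 - 28545)) = √(4269 - 28215) = √(-23946) = I*√23946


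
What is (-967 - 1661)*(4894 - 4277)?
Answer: -1621476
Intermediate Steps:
(-967 - 1661)*(4894 - 4277) = -2628*617 = -1621476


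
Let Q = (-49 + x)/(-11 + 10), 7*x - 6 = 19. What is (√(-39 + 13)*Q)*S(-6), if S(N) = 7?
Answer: 318*I*√26 ≈ 1621.5*I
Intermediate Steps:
x = 25/7 (x = 6/7 + (⅐)*19 = 6/7 + 19/7 = 25/7 ≈ 3.5714)
Q = 318/7 (Q = (-49 + 25/7)/(-11 + 10) = -318/7/(-1) = -318/7*(-1) = 318/7 ≈ 45.429)
(√(-39 + 13)*Q)*S(-6) = (√(-39 + 13)*(318/7))*7 = (√(-26)*(318/7))*7 = ((I*√26)*(318/7))*7 = (318*I*√26/7)*7 = 318*I*√26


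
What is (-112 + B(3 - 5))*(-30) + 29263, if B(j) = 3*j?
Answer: 32803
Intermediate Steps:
(-112 + B(3 - 5))*(-30) + 29263 = (-112 + 3*(3 - 5))*(-30) + 29263 = (-112 + 3*(-2))*(-30) + 29263 = (-112 - 6)*(-30) + 29263 = -118*(-30) + 29263 = 3540 + 29263 = 32803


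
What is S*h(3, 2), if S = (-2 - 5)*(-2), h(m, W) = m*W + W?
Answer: 112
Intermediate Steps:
h(m, W) = W + W*m (h(m, W) = W*m + W = W + W*m)
S = 14 (S = -7*(-2) = 14)
S*h(3, 2) = 14*(2*(1 + 3)) = 14*(2*4) = 14*8 = 112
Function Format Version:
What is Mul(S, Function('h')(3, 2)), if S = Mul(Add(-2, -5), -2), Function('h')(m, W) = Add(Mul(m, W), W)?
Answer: 112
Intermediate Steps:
Function('h')(m, W) = Add(W, Mul(W, m)) (Function('h')(m, W) = Add(Mul(W, m), W) = Add(W, Mul(W, m)))
S = 14 (S = Mul(-7, -2) = 14)
Mul(S, Function('h')(3, 2)) = Mul(14, Mul(2, Add(1, 3))) = Mul(14, Mul(2, 4)) = Mul(14, 8) = 112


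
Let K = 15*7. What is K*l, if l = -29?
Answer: -3045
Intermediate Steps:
K = 105
K*l = 105*(-29) = -3045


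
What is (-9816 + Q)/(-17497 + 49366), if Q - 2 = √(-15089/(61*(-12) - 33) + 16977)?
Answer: -9814/31869 + √1105211990/8126595 ≈ -0.30386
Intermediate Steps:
Q = 2 + √1105211990/255 (Q = 2 + √(-15089/(61*(-12) - 33) + 16977) = 2 + √(-15089/(-732 - 33) + 16977) = 2 + √(-15089/(-765) + 16977) = 2 + √(-15089*(-1/765) + 16977) = 2 + √(15089/765 + 16977) = 2 + √(13002494/765) = 2 + √1105211990/255 ≈ 132.37)
(-9816 + Q)/(-17497 + 49366) = (-9816 + (2 + √1105211990/255))/(-17497 + 49366) = (-9814 + √1105211990/255)/31869 = (-9814 + √1105211990/255)*(1/31869) = -9814/31869 + √1105211990/8126595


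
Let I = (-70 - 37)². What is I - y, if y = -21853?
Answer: 33302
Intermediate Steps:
I = 11449 (I = (-107)² = 11449)
I - y = 11449 - 1*(-21853) = 11449 + 21853 = 33302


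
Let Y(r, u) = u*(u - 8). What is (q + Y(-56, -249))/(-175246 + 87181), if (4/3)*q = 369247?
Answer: -454571/117420 ≈ -3.8713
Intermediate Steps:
q = 1107741/4 (q = (¾)*369247 = 1107741/4 ≈ 2.7694e+5)
Y(r, u) = u*(-8 + u)
(q + Y(-56, -249))/(-175246 + 87181) = (1107741/4 - 249*(-8 - 249))/(-175246 + 87181) = (1107741/4 - 249*(-257))/(-88065) = (1107741/4 + 63993)*(-1/88065) = (1363713/4)*(-1/88065) = -454571/117420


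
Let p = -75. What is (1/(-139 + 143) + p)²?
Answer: 89401/16 ≈ 5587.6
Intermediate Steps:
(1/(-139 + 143) + p)² = (1/(-139 + 143) - 75)² = (1/4 - 75)² = (¼ - 75)² = (-299/4)² = 89401/16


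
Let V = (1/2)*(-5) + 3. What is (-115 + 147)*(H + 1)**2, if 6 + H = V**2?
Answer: 722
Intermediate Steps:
V = 1/2 (V = (1*(1/2))*(-5) + 3 = (1/2)*(-5) + 3 = -5/2 + 3 = 1/2 ≈ 0.50000)
H = -23/4 (H = -6 + (1/2)**2 = -6 + 1/4 = -23/4 ≈ -5.7500)
(-115 + 147)*(H + 1)**2 = (-115 + 147)*(-23/4 + 1)**2 = 32*(-19/4)**2 = 32*(361/16) = 722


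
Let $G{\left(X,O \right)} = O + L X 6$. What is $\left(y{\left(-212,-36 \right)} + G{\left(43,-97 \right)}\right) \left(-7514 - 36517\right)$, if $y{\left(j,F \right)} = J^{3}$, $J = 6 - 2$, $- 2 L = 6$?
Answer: $35533017$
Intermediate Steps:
$L = -3$ ($L = \left(- \frac{1}{2}\right) 6 = -3$)
$G{\left(X,O \right)} = O - 18 X$ ($G{\left(X,O \right)} = O + - 3 X 6 = O - 18 X$)
$J = 4$
$y{\left(j,F \right)} = 64$ ($y{\left(j,F \right)} = 4^{3} = 64$)
$\left(y{\left(-212,-36 \right)} + G{\left(43,-97 \right)}\right) \left(-7514 - 36517\right) = \left(64 - 871\right) \left(-7514 - 36517\right) = \left(64 - 871\right) \left(-44031\right) = \left(-807\right) \left(-44031\right) = 35533017$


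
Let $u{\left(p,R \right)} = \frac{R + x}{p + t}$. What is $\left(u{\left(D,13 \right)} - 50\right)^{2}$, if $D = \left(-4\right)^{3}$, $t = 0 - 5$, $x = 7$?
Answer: $\frac{12040900}{4761} \approx 2529.1$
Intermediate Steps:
$t = -5$ ($t = 0 - 5 = -5$)
$D = -64$
$u{\left(p,R \right)} = \frac{7 + R}{-5 + p}$ ($u{\left(p,R \right)} = \frac{R + 7}{p - 5} = \frac{7 + R}{-5 + p}$)
$\left(u{\left(D,13 \right)} - 50\right)^{2} = \left(\frac{7 + 13}{-5 - 64} - 50\right)^{2} = \left(\frac{1}{-69} \cdot 20 - 50\right)^{2} = \left(\left(- \frac{1}{69}\right) 20 - 50\right)^{2} = \left(- \frac{20}{69} - 50\right)^{2} = \left(- \frac{3470}{69}\right)^{2} = \frac{12040900}{4761}$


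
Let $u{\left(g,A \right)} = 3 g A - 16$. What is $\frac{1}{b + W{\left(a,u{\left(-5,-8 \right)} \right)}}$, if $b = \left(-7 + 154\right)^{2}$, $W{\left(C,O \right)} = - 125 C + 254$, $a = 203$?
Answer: $- \frac{1}{3512} \approx -0.00028474$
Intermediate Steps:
$u{\left(g,A \right)} = -16 + 3 A g$ ($u{\left(g,A \right)} = 3 A g - 16 = -16 + 3 A g$)
$W{\left(C,O \right)} = 254 - 125 C$
$b = 21609$ ($b = 147^{2} = 21609$)
$\frac{1}{b + W{\left(a,u{\left(-5,-8 \right)} \right)}} = \frac{1}{21609 + \left(254 - 25375\right)} = \frac{1}{21609 - 25121} = \frac{1}{-3512} = - \frac{1}{3512}$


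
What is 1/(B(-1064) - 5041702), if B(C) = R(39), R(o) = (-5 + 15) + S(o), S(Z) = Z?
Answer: -1/5041653 ≈ -1.9835e-7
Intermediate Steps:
R(o) = 10 + o (R(o) = (-5 + 15) + o = 10 + o)
B(C) = 49 (B(C) = 10 + 39 = 49)
1/(B(-1064) - 5041702) = 1/(49 - 5041702) = 1/(-5041653) = -1/5041653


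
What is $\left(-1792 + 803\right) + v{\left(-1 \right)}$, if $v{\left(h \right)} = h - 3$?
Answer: $-993$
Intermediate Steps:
$v{\left(h \right)} = -3 + h$
$\left(-1792 + 803\right) + v{\left(-1 \right)} = \left(-1792 + 803\right) - 4 = -989 - 4 = -993$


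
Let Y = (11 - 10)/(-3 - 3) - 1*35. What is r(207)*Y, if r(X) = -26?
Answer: 2743/3 ≈ 914.33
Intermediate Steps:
Y = -211/6 (Y = 1/(-6) - 35 = 1*(-1/6) - 35 = -1/6 - 35 = -211/6 ≈ -35.167)
r(207)*Y = -26*(-211/6) = 2743/3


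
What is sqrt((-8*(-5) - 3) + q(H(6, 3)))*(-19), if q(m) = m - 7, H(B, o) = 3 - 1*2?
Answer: -19*sqrt(31) ≈ -105.79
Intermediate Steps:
H(B, o) = 1 (H(B, o) = 3 - 2 = 1)
q(m) = -7 + m
sqrt((-8*(-5) - 3) + q(H(6, 3)))*(-19) = sqrt((-8*(-5) - 3) + (-7 + 1))*(-19) = sqrt((40 - 3) - 6)*(-19) = sqrt(37 - 6)*(-19) = sqrt(31)*(-19) = -19*sqrt(31)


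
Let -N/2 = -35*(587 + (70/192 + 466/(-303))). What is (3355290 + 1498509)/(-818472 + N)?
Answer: -23531217552/3769146131 ≈ -6.2431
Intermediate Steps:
N = 198806125/4848 (N = -(-70)*(587 + (70/192 + 466/(-303))) = -(-70)*(587 + (70*(1/192) + 466*(-1/303))) = -(-70)*(587 + (35/96 - 466/303)) = -(-70)*(587 - 11377/9696) = -(-70)*5680175/9696 = -2*(-198806125/9696) = 198806125/4848 ≈ 41008.)
(3355290 + 1498509)/(-818472 + N) = (3355290 + 1498509)/(-818472 + 198806125/4848) = 4853799/(-3769146131/4848) = 4853799*(-4848/3769146131) = -23531217552/3769146131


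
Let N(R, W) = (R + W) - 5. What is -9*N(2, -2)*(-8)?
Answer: -360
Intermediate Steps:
N(R, W) = -5 + R + W
-9*N(2, -2)*(-8) = -9*(-5 + 2 - 2)*(-8) = -9*(-5)*(-8) = 45*(-8) = -360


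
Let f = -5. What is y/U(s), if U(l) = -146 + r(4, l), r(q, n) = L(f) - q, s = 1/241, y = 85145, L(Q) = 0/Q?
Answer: -17029/30 ≈ -567.63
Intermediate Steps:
L(Q) = 0
s = 1/241 ≈ 0.0041494
r(q, n) = -q (r(q, n) = 0 - q = -q)
U(l) = -150 (U(l) = -146 - 1*4 = -146 - 4 = -150)
y/U(s) = 85145/(-150) = 85145*(-1/150) = -17029/30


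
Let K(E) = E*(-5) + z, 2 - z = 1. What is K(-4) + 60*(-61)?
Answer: -3639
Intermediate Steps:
z = 1 (z = 2 - 1*1 = 2 - 1 = 1)
K(E) = 1 - 5*E (K(E) = E*(-5) + 1 = -5*E + 1 = 1 - 5*E)
K(-4) + 60*(-61) = (1 - 5*(-4)) + 60*(-61) = (1 + 20) - 3660 = 21 - 3660 = -3639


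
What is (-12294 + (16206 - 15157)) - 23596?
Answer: -34841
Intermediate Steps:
(-12294 + (16206 - 15157)) - 23596 = (-12294 + 1049) - 23596 = -11245 - 23596 = -34841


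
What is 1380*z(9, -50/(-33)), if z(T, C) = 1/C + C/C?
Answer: 11454/5 ≈ 2290.8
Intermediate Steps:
z(T, C) = 1 + 1/C (z(T, C) = 1/C + 1 = 1 + 1/C)
1380*z(9, -50/(-33)) = 1380*((1 - 50/(-33))/((-50/(-33)))) = 1380*((1 - 50*(-1/33))/((-50*(-1/33)))) = 1380*((1 + 50/33)/(50/33)) = 1380*((33/50)*(83/33)) = 1380*(83/50) = 11454/5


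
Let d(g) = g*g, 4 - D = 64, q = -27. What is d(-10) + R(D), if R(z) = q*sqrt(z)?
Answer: 100 - 54*I*sqrt(15) ≈ 100.0 - 209.14*I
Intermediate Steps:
D = -60 (D = 4 - 1*64 = 4 - 64 = -60)
d(g) = g**2
R(z) = -27*sqrt(z)
d(-10) + R(D) = (-10)**2 - 54*I*sqrt(15) = 100 - 54*I*sqrt(15)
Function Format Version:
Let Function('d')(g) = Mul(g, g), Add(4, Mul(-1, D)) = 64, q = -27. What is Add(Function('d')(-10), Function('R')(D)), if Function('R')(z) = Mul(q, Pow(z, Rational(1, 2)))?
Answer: Add(100, Mul(-54, I, Pow(15, Rational(1, 2)))) ≈ Add(100.00, Mul(-209.14, I))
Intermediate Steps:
D = -60 (D = Add(4, Mul(-1, 64)) = Add(4, -64) = -60)
Function('d')(g) = Pow(g, 2)
Function('R')(z) = Mul(-27, Pow(z, Rational(1, 2)))
Add(Function('d')(-10), Function('R')(D)) = Add(Pow(-10, 2), Mul(-27, Pow(-60, Rational(1, 2)))) = Add(100, Mul(-27, Mul(2, I, Pow(15, Rational(1, 2))))) = Add(100, Mul(-54, I, Pow(15, Rational(1, 2))))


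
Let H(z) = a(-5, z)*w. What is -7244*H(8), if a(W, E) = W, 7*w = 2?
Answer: 72440/7 ≈ 10349.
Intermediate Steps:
w = 2/7 (w = (⅐)*2 = 2/7 ≈ 0.28571)
H(z) = -10/7 (H(z) = -5*2/7 = -10/7)
-7244*H(8) = -7244*(-10/7) = 72440/7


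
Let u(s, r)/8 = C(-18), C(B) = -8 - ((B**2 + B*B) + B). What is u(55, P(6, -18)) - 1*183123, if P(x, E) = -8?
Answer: -188227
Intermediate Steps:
C(B) = -8 - B - 2*B**2 (C(B) = -8 - ((B**2 + B**2) + B) = -8 - (2*B**2 + B) = -8 - (B + 2*B**2) = -8 + (-B - 2*B**2) = -8 - B - 2*B**2)
u(s, r) = -5104 (u(s, r) = 8*(-8 - 1*(-18) - 2*(-18)**2) = 8*(-8 + 18 - 2*324) = 8*(-8 + 18 - 648) = 8*(-638) = -5104)
u(55, P(6, -18)) - 1*183123 = -5104 - 1*183123 = -5104 - 183123 = -188227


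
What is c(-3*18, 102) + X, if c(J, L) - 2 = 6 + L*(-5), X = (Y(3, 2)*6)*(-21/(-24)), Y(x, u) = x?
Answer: -1945/4 ≈ -486.25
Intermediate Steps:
X = 63/4 (X = (3*6)*(-21/(-24)) = 18*(-21*(-1/24)) = 18*(7/8) = 63/4 ≈ 15.750)
c(J, L) = 8 - 5*L (c(J, L) = 2 + (6 + L*(-5)) = 2 + (6 - 5*L) = 8 - 5*L)
c(-3*18, 102) + X = (8 - 5*102) + 63/4 = (8 - 510) + 63/4 = -502 + 63/4 = -1945/4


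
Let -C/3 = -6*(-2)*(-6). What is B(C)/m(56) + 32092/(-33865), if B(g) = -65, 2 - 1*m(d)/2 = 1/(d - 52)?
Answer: -4627094/237055 ≈ -19.519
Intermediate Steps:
m(d) = 4 - 2/(-52 + d) (m(d) = 4 - 2/(d - 52) = 4 - 2/(-52 + d))
C = 216 (C = -3*(-6*(-2))*(-6) = -36*(-6) = -3*(-72) = 216)
B(C)/m(56) + 32092/(-33865) = -65*(-52 + 56)/(2*(-105 + 2*56)) + 32092/(-33865) = -65*2/(-105 + 112) + 32092*(-1/33865) = -65/(2*(¼)*7) - 32092/33865 = -65/7/2 - 32092/33865 = -65*2/7 - 32092/33865 = -130/7 - 32092/33865 = -4627094/237055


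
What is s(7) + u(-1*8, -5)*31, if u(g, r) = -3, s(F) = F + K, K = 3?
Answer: -83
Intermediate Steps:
s(F) = 3 + F (s(F) = F + 3 = 3 + F)
s(7) + u(-1*8, -5)*31 = (3 + 7) - 3*31 = 10 - 93 = -83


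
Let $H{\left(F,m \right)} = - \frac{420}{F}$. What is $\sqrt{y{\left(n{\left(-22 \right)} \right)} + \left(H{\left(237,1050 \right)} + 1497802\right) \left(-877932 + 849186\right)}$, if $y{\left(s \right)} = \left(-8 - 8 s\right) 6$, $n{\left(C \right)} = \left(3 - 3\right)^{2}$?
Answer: $\frac{2 i \sqrt{67177757961795}}{79} \approx 2.075 \cdot 10^{5} i$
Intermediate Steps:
$n{\left(C \right)} = 0$ ($n{\left(C \right)} = 0^{2} = 0$)
$y{\left(s \right)} = -48 - 48 s$
$\sqrt{y{\left(n{\left(-22 \right)} \right)} + \left(H{\left(237,1050 \right)} + 1497802\right) \left(-877932 + 849186\right)} = \sqrt{\left(-48 - 0\right) + \left(- \frac{420}{237} + 1497802\right) \left(-877932 + 849186\right)} = \sqrt{\left(-48 + 0\right) + \left(\left(-420\right) \frac{1}{237} + 1497802\right) \left(-28746\right)} = \sqrt{-48 + \left(- \frac{140}{79} + 1497802\right) \left(-28746\right)} = \sqrt{-48 + \frac{118326218}{79} \left(-28746\right)} = \sqrt{-48 - \frac{3401405462628}{79}} = \sqrt{- \frac{3401405466420}{79}} = \frac{2 i \sqrt{67177757961795}}{79}$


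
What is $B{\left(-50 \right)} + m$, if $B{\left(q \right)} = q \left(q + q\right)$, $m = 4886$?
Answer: $9886$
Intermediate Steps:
$B{\left(q \right)} = 2 q^{2}$ ($B{\left(q \right)} = q 2 q = 2 q^{2}$)
$B{\left(-50 \right)} + m = 2 \left(-50\right)^{2} + 4886 = 2 \cdot 2500 + 4886 = 5000 + 4886 = 9886$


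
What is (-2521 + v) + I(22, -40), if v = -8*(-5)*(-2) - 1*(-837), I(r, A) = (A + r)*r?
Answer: -2160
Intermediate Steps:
I(r, A) = r*(A + r)
v = 757 (v = 40*(-2) + 837 = -80 + 837 = 757)
(-2521 + v) + I(22, -40) = (-2521 + 757) + 22*(-40 + 22) = -1764 + 22*(-18) = -1764 - 396 = -2160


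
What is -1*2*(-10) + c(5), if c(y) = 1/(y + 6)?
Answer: 221/11 ≈ 20.091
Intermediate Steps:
c(y) = 1/(6 + y)
-1*2*(-10) + c(5) = -1*2*(-10) + 1/(6 + 5) = -2*(-10) + 1/11 = 20 + 1/11 = 221/11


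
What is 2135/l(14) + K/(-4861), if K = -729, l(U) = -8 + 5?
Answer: -10376048/14583 ≈ -711.52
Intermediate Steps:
l(U) = -3
2135/l(14) + K/(-4861) = 2135/(-3) - 729/(-4861) = 2135*(-⅓) - 729*(-1/4861) = -2135/3 + 729/4861 = -10376048/14583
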